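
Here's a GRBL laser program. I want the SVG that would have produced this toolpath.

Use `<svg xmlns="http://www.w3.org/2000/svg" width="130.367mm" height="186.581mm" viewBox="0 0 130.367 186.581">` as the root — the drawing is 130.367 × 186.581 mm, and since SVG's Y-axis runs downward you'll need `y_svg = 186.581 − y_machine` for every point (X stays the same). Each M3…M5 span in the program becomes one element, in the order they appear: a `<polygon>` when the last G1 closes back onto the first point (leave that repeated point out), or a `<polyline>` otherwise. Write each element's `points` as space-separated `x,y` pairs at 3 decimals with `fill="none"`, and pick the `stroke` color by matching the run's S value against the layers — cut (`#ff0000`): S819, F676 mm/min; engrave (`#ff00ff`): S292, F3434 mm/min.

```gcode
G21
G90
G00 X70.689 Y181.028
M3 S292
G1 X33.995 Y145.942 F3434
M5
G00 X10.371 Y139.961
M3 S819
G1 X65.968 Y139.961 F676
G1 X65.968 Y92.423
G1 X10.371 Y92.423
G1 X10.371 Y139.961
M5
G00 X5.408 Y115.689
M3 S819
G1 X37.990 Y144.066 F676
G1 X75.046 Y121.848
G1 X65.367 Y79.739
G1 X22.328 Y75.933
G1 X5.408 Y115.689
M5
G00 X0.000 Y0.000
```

<svg xmlns="http://www.w3.org/2000/svg" width="130.367mm" height="186.581mm" viewBox="0 0 130.367 186.581">
  <polyline points="70.689,5.553 33.995,40.639" fill="none" stroke="#ff00ff"/>
  <polygon points="10.371,46.620 65.968,46.620 65.968,94.158 10.371,94.158" fill="none" stroke="#ff0000"/>
  <polygon points="5.408,70.892 37.990,42.515 75.046,64.733 65.367,106.842 22.328,110.648" fill="none" stroke="#ff0000"/>
</svg>

Machine Y-up, SVG Y-down with viewBox height 186.581, so y_svg = 186.581 − y_machine; X carries over.

Run 1: S292 ⇒ engrave layer `#ff00ff`. The run is open, so emit a `<polyline>` with points (Y-flipped): 70.689,5.553 33.995,40.639.

Run 2: power S819 maps to stroke `#ff0000` (cut). The run returns to its start, so emit a `<polygon>` with points (Y-flipped): 10.371,46.620 65.968,46.620 65.968,94.158 10.371,94.158.

Run 3: S819 ⇒ cut layer `#ff0000`. The run returns to its start, so emit a `<polygon>` with points (Y-flipped): 5.408,70.892 37.990,42.515 75.046,64.733 65.367,106.842 22.328,110.648.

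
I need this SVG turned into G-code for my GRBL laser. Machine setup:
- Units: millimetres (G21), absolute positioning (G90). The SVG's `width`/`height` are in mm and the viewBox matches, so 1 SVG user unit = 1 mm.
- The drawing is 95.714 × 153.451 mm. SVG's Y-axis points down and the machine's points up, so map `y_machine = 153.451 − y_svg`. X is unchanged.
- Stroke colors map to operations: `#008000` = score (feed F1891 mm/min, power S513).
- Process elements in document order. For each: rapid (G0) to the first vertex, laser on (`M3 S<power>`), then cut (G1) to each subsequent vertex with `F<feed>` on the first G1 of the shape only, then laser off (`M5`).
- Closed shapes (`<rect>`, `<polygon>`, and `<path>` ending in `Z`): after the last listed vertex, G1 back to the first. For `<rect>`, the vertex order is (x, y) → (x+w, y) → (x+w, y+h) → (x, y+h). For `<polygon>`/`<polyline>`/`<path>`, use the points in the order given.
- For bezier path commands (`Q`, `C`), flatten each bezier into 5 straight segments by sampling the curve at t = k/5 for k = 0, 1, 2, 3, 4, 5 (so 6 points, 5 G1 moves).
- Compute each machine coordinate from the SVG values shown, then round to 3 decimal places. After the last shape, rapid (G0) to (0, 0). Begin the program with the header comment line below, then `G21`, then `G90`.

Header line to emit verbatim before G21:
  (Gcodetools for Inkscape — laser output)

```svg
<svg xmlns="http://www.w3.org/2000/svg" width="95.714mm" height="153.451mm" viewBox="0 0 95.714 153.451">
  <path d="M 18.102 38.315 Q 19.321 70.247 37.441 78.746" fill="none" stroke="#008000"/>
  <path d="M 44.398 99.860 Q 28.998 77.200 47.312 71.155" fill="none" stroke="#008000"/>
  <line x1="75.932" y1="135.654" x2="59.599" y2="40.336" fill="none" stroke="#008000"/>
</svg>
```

(Gcodetools for Inkscape — laser output)
G21
G90
G0 X18.102 Y115.136
M3 S513
G1 X19.266 Y103.301 F1891
G1 X21.781 Y93.340
G1 X25.649 Y85.253
G1 X30.869 Y79.042
G1 X37.441 Y74.705
M5
G0 X44.398 Y53.591
M3 S513
G1 X39.587 Y61.990 F1891
G1 X37.472 Y69.061
G1 X38.055 Y74.802
G1 X41.335 Y79.213
G1 X47.312 Y82.296
M5
G0 X75.932 Y17.797
M3 S513
G1 X59.599 Y113.115 F1891
M5
G0 X0.000 Y0.000

viewBox `0 0 95.714 153.451` with mm width/height → 1 unit = 1 mm. Flip: y_m = 153.451 − y_svg.

**Shape 1** — `<path>` quadratic bezier, stroke `#008000` → score (S513, F1891). Control points (SVG): P0=(18.102,38.315), P1=(19.321,70.247), P2=(37.441,78.746); sampled at t=k/5. Machine vertices: (18.102,115.136) → (19.266,103.301) → (21.781,93.340) → (25.649,85.253) → (30.869,79.042) → (37.441,74.705). Open path.

**Shape 2** — `<path>` quadratic bezier, stroke `#008000` → score (S513, F1891). Control points (SVG): P0=(44.398,99.860), P1=(28.998,77.200), P2=(47.312,71.155); sampled at t=k/5. Machine vertices: (44.398,53.591) → (39.587,61.990) → (37.472,69.061) → (38.055,74.802) → (41.335,79.213) → (47.312,82.296). Open path.

**Shape 3** — `<line>` line segment, stroke `#008000` → score (S513, F1891). Machine vertices: (75.932,17.797) → (59.599,113.115). Open path.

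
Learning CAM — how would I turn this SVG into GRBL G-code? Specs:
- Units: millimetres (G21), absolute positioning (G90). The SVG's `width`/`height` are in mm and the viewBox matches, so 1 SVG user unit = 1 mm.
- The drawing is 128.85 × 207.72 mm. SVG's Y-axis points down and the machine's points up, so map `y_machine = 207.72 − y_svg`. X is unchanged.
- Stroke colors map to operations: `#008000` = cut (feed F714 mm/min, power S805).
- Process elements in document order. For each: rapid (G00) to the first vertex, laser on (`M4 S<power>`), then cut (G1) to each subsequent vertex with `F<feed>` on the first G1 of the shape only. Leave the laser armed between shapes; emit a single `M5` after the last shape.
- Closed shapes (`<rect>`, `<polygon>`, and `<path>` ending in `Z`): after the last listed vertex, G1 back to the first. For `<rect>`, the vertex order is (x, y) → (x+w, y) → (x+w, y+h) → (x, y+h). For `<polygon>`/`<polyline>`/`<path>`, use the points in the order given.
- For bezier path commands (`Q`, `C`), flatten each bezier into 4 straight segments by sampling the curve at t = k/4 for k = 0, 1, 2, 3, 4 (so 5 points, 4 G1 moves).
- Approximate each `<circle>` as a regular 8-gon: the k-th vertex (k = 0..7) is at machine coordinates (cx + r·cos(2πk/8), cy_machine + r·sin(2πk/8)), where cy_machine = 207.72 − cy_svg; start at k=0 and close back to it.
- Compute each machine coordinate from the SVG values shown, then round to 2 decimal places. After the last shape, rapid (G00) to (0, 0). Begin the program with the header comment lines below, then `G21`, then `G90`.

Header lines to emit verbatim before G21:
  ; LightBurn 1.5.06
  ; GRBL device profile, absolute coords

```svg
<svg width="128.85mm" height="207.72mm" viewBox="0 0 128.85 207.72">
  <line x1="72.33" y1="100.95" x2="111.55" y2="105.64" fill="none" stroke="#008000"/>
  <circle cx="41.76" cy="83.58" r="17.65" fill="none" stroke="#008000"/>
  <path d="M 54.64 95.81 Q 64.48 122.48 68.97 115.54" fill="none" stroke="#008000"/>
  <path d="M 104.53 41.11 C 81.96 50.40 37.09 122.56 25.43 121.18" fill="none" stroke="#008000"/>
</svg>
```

viewBox `0 0 128.85 207.72` with mm width/height → 1 unit = 1 mm. Flip: y_m = 207.72 − y_svg.

**Shape 1** — `<line>` line segment, stroke `#008000` → cut (S805, F714). Machine vertices: (72.33,106.77) → (111.55,102.08). Open path.

**Shape 2** — `<circle>` circle, stroke `#008000` → cut (S805, F714). Machine vertices: (59.41,124.14) → (54.24,136.62) → (41.76,141.79) → (29.28,136.62) → (24.11,124.14) → (29.28,111.66) → (41.76,106.49) → (54.24,111.66) → (59.41,124.14). Closed: final G1 returns to the first vertex.

**Shape 3** — `<path>` quadratic bezier, stroke `#008000` → cut (S805, F714). Control points (SVG): P0=(54.64,95.81), P1=(64.48,122.48), P2=(68.97,115.54); sampled at t=k/4. Machine vertices: (54.64,111.91) → (59.23,100.68) → (63.14,93.64) → (66.39,90.81) → (68.97,92.18). Open path.

**Shape 4** — `<path>` cubic bezier, stroke `#008000` → cut (S805, F714). Control points (SVG): P0=(104.53,41.11), P1=(81.96,50.40), P2=(37.09,122.56), P3=(25.43,121.18); sampled at t=k/4. Machine vertices: (104.53,166.61) → (84.29,149.99) → (60.89,122.57) → (39.53,97.16) → (25.43,86.54). Open path.

; LightBurn 1.5.06
; GRBL device profile, absolute coords
G21
G90
G00 X72.33 Y106.77
M4 S805
G1 X111.55 Y102.08 F714
G00 X59.41 Y124.14
M4 S805
G1 X54.24 Y136.62 F714
G1 X41.76 Y141.79
G1 X29.28 Y136.62
G1 X24.11 Y124.14
G1 X29.28 Y111.66
G1 X41.76 Y106.49
G1 X54.24 Y111.66
G1 X59.41 Y124.14
G00 X54.64 Y111.91
M4 S805
G1 X59.23 Y100.68 F714
G1 X63.14 Y93.64
G1 X66.39 Y90.81
G1 X68.97 Y92.18
G00 X104.53 Y166.61
M4 S805
G1 X84.29 Y149.99 F714
G1 X60.89 Y122.57
G1 X39.53 Y97.16
G1 X25.43 Y86.54
M5
G00 X0.00 Y0.00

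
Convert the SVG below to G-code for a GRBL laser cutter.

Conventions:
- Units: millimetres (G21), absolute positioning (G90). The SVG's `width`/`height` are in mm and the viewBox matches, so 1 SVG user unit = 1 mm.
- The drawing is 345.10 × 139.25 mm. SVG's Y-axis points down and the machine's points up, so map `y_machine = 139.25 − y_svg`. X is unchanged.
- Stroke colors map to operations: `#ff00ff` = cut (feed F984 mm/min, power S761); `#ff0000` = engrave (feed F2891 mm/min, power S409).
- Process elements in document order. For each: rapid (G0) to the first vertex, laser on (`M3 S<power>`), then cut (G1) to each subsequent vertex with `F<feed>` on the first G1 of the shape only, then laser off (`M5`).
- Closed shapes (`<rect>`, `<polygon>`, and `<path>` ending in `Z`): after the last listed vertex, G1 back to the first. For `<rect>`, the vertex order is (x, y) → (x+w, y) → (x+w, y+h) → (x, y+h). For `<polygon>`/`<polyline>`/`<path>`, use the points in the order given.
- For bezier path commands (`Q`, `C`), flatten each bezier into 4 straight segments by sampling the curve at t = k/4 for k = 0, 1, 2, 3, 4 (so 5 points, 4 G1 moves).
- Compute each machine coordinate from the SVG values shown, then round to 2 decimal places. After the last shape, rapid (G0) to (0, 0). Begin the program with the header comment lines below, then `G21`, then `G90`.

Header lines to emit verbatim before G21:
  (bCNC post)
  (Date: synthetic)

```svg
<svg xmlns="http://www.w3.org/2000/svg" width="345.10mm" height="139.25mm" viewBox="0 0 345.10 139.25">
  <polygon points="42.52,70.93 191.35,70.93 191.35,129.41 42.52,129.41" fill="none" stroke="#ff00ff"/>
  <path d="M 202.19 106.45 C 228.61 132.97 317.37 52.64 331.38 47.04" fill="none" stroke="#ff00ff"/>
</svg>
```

(bCNC post)
(Date: synthetic)
G21
G90
G0 X42.52 Y68.32
M3 S761
G1 X191.35 Y68.32 F984
G1 X191.35 Y9.84
G1 X42.52 Y9.84
G1 X42.52 Y68.32
M5
G0 X202.19 Y32.80
M3 S761
G1 X231.55 Y30.11 F984
G1 X271.44 Y50.46
G1 X309.00 Y76.84
G1 X331.38 Y92.21
M5
G0 X0.00 Y0.00

1 u = 1 mm; y_m = 139.25 − y.

[1] `<polygon>` rectangle, #ff00ff→cut S761 F984: (42.52,68.32) → (191.35,68.32) → (191.35,9.84) → (42.52,9.84) → (42.52,68.32) (closed)

[2] `<path>` cubic bezier, #ff00ff→cut S761 F984: (202.19,32.80) → (231.55,30.11) → (271.44,50.46) → (309.00,76.84) → (331.38,92.21)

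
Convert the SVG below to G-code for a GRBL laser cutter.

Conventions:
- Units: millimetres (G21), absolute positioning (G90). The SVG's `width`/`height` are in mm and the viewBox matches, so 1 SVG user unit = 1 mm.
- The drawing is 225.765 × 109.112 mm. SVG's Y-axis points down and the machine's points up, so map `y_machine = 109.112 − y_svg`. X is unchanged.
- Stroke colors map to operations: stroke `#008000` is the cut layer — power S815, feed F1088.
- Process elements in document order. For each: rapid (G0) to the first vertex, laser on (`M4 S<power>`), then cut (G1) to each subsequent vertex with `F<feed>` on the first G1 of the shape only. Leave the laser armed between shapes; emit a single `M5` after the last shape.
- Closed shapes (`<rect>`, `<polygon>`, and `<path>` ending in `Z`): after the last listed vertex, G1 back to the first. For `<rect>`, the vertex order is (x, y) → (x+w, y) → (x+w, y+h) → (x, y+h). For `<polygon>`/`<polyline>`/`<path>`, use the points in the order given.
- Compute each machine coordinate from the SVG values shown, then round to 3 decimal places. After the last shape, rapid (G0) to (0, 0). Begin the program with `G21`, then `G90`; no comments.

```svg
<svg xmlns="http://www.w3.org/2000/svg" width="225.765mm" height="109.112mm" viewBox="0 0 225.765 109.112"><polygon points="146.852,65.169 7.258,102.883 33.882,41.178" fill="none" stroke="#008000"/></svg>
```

viewBox `0 0 225.765 109.112` with mm width/height → 1 unit = 1 mm. Flip: y_m = 109.112 − y_svg.

**Shape 1** — `<polygon>` closed polygon, stroke `#008000` → cut (S815, F1088). Machine vertices: (146.852,43.943) → (7.258,6.229) → (33.882,67.934) → (146.852,43.943). Closed: final G1 returns to the first vertex.

G21
G90
G0 X146.852 Y43.943
M4 S815
G1 X7.258 Y6.229 F1088
G1 X33.882 Y67.934
G1 X146.852 Y43.943
M5
G0 X0.000 Y0.000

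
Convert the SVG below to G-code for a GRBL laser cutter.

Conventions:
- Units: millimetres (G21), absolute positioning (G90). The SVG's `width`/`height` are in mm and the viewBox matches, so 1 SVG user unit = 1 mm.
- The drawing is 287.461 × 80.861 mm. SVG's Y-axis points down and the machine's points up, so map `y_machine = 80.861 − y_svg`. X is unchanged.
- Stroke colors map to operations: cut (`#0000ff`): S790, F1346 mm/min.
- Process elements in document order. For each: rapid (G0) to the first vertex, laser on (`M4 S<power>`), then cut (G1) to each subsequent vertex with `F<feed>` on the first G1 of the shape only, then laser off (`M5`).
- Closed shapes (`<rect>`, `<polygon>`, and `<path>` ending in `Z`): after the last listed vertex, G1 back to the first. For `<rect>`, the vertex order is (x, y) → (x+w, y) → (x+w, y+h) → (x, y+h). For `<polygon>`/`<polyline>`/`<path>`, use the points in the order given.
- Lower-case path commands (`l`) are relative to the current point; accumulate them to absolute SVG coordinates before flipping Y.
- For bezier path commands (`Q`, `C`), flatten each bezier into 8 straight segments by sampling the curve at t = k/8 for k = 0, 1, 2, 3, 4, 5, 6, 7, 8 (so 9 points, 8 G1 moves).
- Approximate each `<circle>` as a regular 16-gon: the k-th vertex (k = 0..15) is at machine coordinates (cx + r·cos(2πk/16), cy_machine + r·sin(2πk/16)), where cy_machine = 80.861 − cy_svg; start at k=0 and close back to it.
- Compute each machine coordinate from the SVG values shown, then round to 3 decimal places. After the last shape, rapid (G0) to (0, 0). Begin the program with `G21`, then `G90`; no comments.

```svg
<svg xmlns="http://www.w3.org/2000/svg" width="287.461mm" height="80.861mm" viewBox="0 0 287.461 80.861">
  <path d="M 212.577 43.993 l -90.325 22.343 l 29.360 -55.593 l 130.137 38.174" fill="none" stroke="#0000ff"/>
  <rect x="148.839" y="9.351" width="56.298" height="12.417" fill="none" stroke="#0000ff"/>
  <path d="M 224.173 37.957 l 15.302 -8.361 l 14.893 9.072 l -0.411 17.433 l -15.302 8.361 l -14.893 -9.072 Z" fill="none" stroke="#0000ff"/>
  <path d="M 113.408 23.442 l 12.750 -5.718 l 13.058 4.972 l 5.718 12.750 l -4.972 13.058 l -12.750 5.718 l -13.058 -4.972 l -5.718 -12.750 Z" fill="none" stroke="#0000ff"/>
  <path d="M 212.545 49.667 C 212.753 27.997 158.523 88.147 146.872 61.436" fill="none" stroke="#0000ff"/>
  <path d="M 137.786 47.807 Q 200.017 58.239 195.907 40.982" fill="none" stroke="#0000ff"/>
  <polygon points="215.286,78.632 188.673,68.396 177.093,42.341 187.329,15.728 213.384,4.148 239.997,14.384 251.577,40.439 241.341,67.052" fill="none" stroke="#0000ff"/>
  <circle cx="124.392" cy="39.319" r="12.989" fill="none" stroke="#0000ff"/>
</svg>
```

1 u = 1 mm; y_m = 80.861 − y.

[1] `<path>` open polyline, #0000ff→cut S790 F1346: (212.577,36.868) → (122.252,14.525) → (151.612,70.118) → (281.749,31.944)

[2] `<rect>` rectangle, #0000ff→cut S790 F1346: (148.839,71.510) → (205.137,71.510) → (205.137,59.093) → (148.839,59.093) → (148.839,71.510) (closed)

[3] `<path>` regular polygon, #0000ff→cut S790 F1346: (224.173,42.904) → (239.475,51.265) → (254.368,42.193) → (253.957,24.760) → (238.655,16.399) → (223.762,25.471) → (224.173,42.904) (closed)

[4] `<path>` regular polygon, #0000ff→cut S790 F1346: (113.408,57.419) → (126.158,63.137) → (139.216,58.165) → (144.934,45.415) → (139.962,32.357) → (127.212,26.639) → (114.154,31.611) → (108.436,44.361) → (113.408,57.419) (closed)

[5] `<path>` cubic bezier, #0000ff→cut S790 F1346: (212.545,31.194) → (210.261,35.814) → (204.010,34.741) → (194.929,29.950) → (184.156,23.419) → (172.826,17.124) → (162.078,13.043) → (153.048,13.151) → (146.872,19.425)

[6] `<path>` quadratic bezier, #0000ff→cut S790 F1346: (137.786,33.054) → (152.307,30.879) → (164.755,29.569) → (175.130,29.124) → (183.432,29.544) → (189.660,30.830) → (193.816,32.981) → (195.898,35.997) → (195.907,39.879)

[7] `<polygon>` regular polygon, #0000ff→cut S790 F1346: (215.286,2.229) → (188.673,12.465) → (177.093,38.520) → (187.329,65.133) → (213.384,76.713) → (239.997,66.477) → (251.577,40.422) → (241.341,13.809) → (215.286,2.229) (closed)

[8] `<circle>` circle, #0000ff→cut S790 F1346: (137.381,41.542) → (136.392,46.513) → (133.577,50.727) → (129.363,53.542) → (124.392,54.531) → (119.421,53.542) → (115.207,50.727) → (112.392,46.513) → (111.403,41.542) → (112.392,36.571) → (115.207,32.357) → (119.421,29.542) → (124.392,28.553) → (129.363,29.542) → (133.577,32.357) → (136.392,36.571) → (137.381,41.542) (closed)

G21
G90
G0 X212.577 Y36.868
M4 S790
G1 X122.252 Y14.525 F1346
G1 X151.612 Y70.118
G1 X281.749 Y31.944
M5
G0 X148.839 Y71.510
M4 S790
G1 X205.137 Y71.510 F1346
G1 X205.137 Y59.093
G1 X148.839 Y59.093
G1 X148.839 Y71.510
M5
G0 X224.173 Y42.904
M4 S790
G1 X239.475 Y51.265 F1346
G1 X254.368 Y42.193
G1 X253.957 Y24.760
G1 X238.655 Y16.399
G1 X223.762 Y25.471
G1 X224.173 Y42.904
M5
G0 X113.408 Y57.419
M4 S790
G1 X126.158 Y63.137 F1346
G1 X139.216 Y58.165
G1 X144.934 Y45.415
G1 X139.962 Y32.357
G1 X127.212 Y26.639
G1 X114.154 Y31.611
G1 X108.436 Y44.361
G1 X113.408 Y57.419
M5
G0 X212.545 Y31.194
M4 S790
G1 X210.261 Y35.814 F1346
G1 X204.010 Y34.741
G1 X194.929 Y29.950
G1 X184.156 Y23.419
G1 X172.826 Y17.124
G1 X162.078 Y13.043
G1 X153.048 Y13.151
G1 X146.872 Y19.425
M5
G0 X137.786 Y33.054
M4 S790
G1 X152.307 Y30.879 F1346
G1 X164.755 Y29.569
G1 X175.130 Y29.124
G1 X183.432 Y29.544
G1 X189.660 Y30.830
G1 X193.816 Y32.981
G1 X195.898 Y35.997
G1 X195.907 Y39.879
M5
G0 X215.286 Y2.229
M4 S790
G1 X188.673 Y12.465 F1346
G1 X177.093 Y38.520
G1 X187.329 Y65.133
G1 X213.384 Y76.713
G1 X239.997 Y66.477
G1 X251.577 Y40.422
G1 X241.341 Y13.809
G1 X215.286 Y2.229
M5
G0 X137.381 Y41.542
M4 S790
G1 X136.392 Y46.513 F1346
G1 X133.577 Y50.727
G1 X129.363 Y53.542
G1 X124.392 Y54.531
G1 X119.421 Y53.542
G1 X115.207 Y50.727
G1 X112.392 Y46.513
G1 X111.403 Y41.542
G1 X112.392 Y36.571
G1 X115.207 Y32.357
G1 X119.421 Y29.542
G1 X124.392 Y28.553
G1 X129.363 Y29.542
G1 X133.577 Y32.357
G1 X136.392 Y36.571
G1 X137.381 Y41.542
M5
G0 X0.000 Y0.000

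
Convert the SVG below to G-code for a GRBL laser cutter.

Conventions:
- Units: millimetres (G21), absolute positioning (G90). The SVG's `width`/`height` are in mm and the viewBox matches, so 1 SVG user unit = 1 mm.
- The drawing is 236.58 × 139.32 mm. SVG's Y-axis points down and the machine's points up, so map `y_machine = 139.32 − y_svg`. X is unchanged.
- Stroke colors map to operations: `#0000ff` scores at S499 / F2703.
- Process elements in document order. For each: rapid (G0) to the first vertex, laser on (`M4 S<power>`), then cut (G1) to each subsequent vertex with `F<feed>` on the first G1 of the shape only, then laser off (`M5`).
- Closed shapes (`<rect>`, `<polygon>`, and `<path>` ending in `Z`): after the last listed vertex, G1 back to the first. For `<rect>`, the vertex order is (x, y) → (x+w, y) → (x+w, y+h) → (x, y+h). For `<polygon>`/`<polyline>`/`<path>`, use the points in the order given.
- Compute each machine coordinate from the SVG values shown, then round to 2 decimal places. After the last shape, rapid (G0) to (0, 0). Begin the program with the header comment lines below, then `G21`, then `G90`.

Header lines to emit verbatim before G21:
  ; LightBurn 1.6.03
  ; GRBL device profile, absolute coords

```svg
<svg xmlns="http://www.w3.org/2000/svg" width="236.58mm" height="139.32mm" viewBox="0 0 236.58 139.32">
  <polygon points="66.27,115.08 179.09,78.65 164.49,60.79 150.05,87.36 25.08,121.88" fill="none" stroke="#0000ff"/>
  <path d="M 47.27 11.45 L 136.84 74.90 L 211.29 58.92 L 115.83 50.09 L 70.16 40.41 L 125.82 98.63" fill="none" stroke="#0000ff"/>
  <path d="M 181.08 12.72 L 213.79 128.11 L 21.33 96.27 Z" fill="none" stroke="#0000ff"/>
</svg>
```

; LightBurn 1.6.03
; GRBL device profile, absolute coords
G21
G90
G0 X66.27 Y24.24
M4 S499
G1 X179.09 Y60.67 F2703
G1 X164.49 Y78.53
G1 X150.05 Y51.96
G1 X25.08 Y17.44
G1 X66.27 Y24.24
M5
G0 X47.27 Y127.87
M4 S499
G1 X136.84 Y64.42 F2703
G1 X211.29 Y80.40
G1 X115.83 Y89.23
G1 X70.16 Y98.91
G1 X125.82 Y40.69
M5
G0 X181.08 Y126.60
M4 S499
G1 X213.79 Y11.21 F2703
G1 X21.33 Y43.05
G1 X181.08 Y126.60
M5
G0 X0.00 Y0.00

viewBox `0 0 236.58 139.32` with mm width/height → 1 unit = 1 mm. Flip: y_m = 139.32 − y_svg.

**Shape 1** — `<polygon>` closed polygon, stroke `#0000ff` → score (S499, F2703). Machine vertices: (66.27,24.24) → (179.09,60.67) → (164.49,78.53) → (150.05,51.96) → (25.08,17.44) → (66.27,24.24). Closed: final G1 returns to the first vertex.

**Shape 2** — `<path>` open polyline, stroke `#0000ff` → score (S499, F2703). Machine vertices: (47.27,127.87) → (136.84,64.42) → (211.29,80.40) → (115.83,89.23) → (70.16,98.91) → (125.82,40.69). Open path.

**Shape 3** — `<path>` closed polygon, stroke `#0000ff` → score (S499, F2703). Machine vertices: (181.08,126.60) → (213.79,11.21) → (21.33,43.05) → (181.08,126.60). Closed: final G1 returns to the first vertex.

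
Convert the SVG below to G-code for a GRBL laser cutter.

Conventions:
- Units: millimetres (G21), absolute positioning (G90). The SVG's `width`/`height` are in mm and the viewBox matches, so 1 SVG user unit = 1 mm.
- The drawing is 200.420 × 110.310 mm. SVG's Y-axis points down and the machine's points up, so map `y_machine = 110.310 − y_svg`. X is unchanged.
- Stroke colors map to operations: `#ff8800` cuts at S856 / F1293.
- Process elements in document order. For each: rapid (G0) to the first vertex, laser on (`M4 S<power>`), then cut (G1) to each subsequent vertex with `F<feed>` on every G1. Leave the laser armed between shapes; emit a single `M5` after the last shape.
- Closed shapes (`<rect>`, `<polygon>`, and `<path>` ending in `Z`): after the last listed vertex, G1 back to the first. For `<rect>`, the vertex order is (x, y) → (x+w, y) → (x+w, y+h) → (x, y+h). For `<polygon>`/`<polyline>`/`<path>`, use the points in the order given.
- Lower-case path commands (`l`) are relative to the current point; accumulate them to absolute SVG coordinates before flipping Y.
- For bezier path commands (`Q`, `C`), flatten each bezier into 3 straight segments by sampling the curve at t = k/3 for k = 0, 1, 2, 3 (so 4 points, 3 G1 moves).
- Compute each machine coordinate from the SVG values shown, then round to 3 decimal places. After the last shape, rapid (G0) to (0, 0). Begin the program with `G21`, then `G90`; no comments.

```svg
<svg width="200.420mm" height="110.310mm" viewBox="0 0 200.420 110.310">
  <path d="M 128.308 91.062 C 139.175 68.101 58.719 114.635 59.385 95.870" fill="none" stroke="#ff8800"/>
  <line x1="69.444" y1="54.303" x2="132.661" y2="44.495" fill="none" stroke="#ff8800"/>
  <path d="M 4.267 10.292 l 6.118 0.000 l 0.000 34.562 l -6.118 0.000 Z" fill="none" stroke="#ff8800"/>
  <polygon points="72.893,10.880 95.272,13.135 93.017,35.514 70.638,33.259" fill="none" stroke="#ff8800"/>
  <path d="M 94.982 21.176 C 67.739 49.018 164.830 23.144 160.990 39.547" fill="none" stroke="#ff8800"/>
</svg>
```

1 u = 1 mm; y_m = 110.310 − y.

[1] `<path>` cubic bezier, #ff8800→cut S856 F1293: (128.308,19.248) → (115.121,24.036) → (79.373,12.449) → (59.385,14.440)

[2] `<line>` line segment, #ff8800→cut S856 F1293: (69.444,56.007) → (132.661,65.815)

[3] `<path>` rectangle, #ff8800→cut S856 F1293: (4.267,100.018) → (10.385,100.018) → (10.385,65.456) → (4.267,65.456) → (4.267,100.018) (closed)

[4] `<polygon>` regular polygon, #ff8800→cut S856 F1293: (72.893,99.430) → (95.272,97.175) → (93.017,74.796) → (70.638,77.051) → (72.893,99.430) (closed)

[5] `<path>` cubic bezier, #ff8800→cut S856 F1293: (94.982,89.134) → (100.841,75.642) → (139.529,76.629) → (160.990,70.763)

G21
G90
G0 X128.308 Y19.248
M4 S856
G1 X115.121 Y24.036 F1293
G1 X79.373 Y12.449 F1293
G1 X59.385 Y14.440 F1293
G0 X69.444 Y56.007
M4 S856
G1 X132.661 Y65.815 F1293
G0 X4.267 Y100.018
M4 S856
G1 X10.385 Y100.018 F1293
G1 X10.385 Y65.456 F1293
G1 X4.267 Y65.456 F1293
G1 X4.267 Y100.018 F1293
G0 X72.893 Y99.430
M4 S856
G1 X95.272 Y97.175 F1293
G1 X93.017 Y74.796 F1293
G1 X70.638 Y77.051 F1293
G1 X72.893 Y99.430 F1293
G0 X94.982 Y89.134
M4 S856
G1 X100.841 Y75.642 F1293
G1 X139.529 Y76.629 F1293
G1 X160.990 Y70.763 F1293
M5
G0 X0.000 Y0.000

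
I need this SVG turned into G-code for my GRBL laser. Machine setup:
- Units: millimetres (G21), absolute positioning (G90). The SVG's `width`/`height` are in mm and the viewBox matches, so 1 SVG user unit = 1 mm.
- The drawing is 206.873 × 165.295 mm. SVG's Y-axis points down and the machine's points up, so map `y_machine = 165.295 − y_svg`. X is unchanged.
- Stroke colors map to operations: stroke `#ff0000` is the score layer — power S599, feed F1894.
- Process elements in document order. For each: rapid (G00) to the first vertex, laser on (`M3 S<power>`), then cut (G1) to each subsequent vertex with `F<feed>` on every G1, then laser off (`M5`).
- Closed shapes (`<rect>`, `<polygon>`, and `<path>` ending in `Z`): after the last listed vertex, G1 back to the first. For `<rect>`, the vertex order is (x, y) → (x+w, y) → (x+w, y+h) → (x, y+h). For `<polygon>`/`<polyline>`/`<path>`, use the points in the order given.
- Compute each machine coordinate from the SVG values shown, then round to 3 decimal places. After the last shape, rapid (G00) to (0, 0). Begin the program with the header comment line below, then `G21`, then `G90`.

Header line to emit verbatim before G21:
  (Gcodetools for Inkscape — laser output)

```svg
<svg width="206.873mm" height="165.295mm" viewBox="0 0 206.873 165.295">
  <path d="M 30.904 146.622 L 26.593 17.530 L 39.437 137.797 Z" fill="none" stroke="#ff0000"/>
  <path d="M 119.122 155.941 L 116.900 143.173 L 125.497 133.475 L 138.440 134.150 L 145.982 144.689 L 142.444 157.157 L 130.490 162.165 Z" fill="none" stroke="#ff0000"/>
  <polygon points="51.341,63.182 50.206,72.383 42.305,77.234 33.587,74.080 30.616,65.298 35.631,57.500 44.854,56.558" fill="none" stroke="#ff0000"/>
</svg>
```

1 u = 1 mm; y_m = 165.295 − y.

[1] `<path>` closed polygon, #ff0000→score S599 F1894: (30.904,18.673) → (26.593,147.765) → (39.437,27.498) → (30.904,18.673) (closed)

[2] `<path>` regular polygon, #ff0000→score S599 F1894: (119.122,9.354) → (116.900,22.122) → (125.497,31.820) → (138.440,31.145) → (145.982,20.606) → (142.444,8.138) → (130.490,3.130) → (119.122,9.354) (closed)

[3] `<polygon>` regular polygon, #ff0000→score S599 F1894: (51.341,102.113) → (50.206,92.912) → (42.305,88.061) → (33.587,91.215) → (30.616,99.997) → (35.631,107.795) → (44.854,108.737) → (51.341,102.113) (closed)

(Gcodetools for Inkscape — laser output)
G21
G90
G00 X30.904 Y18.673
M3 S599
G1 X26.593 Y147.765 F1894
G1 X39.437 Y27.498 F1894
G1 X30.904 Y18.673 F1894
M5
G00 X119.122 Y9.354
M3 S599
G1 X116.900 Y22.122 F1894
G1 X125.497 Y31.820 F1894
G1 X138.440 Y31.145 F1894
G1 X145.982 Y20.606 F1894
G1 X142.444 Y8.138 F1894
G1 X130.490 Y3.130 F1894
G1 X119.122 Y9.354 F1894
M5
G00 X51.341 Y102.113
M3 S599
G1 X50.206 Y92.912 F1894
G1 X42.305 Y88.061 F1894
G1 X33.587 Y91.215 F1894
G1 X30.616 Y99.997 F1894
G1 X35.631 Y107.795 F1894
G1 X44.854 Y108.737 F1894
G1 X51.341 Y102.113 F1894
M5
G00 X0.000 Y0.000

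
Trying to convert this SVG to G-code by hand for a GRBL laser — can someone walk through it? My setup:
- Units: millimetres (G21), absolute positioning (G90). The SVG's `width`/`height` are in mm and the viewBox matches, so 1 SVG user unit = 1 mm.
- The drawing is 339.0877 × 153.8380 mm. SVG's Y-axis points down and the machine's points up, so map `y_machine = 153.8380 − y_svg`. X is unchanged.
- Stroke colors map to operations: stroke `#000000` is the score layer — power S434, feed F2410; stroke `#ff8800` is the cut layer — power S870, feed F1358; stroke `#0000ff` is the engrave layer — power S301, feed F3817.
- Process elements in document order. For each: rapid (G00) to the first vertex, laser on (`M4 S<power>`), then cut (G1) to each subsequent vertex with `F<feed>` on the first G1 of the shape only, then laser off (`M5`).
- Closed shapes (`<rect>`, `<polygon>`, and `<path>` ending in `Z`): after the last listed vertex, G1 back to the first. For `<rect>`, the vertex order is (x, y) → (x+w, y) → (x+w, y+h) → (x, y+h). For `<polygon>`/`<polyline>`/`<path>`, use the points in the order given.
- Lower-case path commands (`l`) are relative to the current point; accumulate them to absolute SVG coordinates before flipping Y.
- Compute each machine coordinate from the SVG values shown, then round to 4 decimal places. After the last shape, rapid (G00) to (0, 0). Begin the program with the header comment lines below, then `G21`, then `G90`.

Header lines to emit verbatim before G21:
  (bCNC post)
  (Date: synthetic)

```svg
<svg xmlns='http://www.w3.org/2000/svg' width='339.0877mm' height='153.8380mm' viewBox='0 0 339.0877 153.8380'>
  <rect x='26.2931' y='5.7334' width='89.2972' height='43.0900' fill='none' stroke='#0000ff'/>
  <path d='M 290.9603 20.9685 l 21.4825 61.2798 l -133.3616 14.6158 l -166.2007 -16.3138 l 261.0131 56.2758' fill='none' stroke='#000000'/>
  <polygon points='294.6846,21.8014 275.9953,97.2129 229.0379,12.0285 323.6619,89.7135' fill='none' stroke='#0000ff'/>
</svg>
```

(bCNC post)
(Date: synthetic)
G21
G90
G00 X26.2931 Y148.1046
M4 S301
G1 X115.5903 Y148.1046 F3817
G1 X115.5903 Y105.0146
G1 X26.2931 Y105.0146
G1 X26.2931 Y148.1046
M5
G00 X290.9603 Y132.8695
M4 S434
G1 X312.4428 Y71.5897 F2410
G1 X179.0812 Y56.9739
G1 X12.8805 Y73.2877
G1 X273.8936 Y17.0119
M5
G00 X294.6846 Y132.0366
M4 S301
G1 X275.9953 Y56.6251 F3817
G1 X229.0379 Y141.8095
G1 X323.6619 Y64.1245
G1 X294.6846 Y132.0366
M5
G00 X0.0000 Y0.0000

viewBox `0 0 339.0877 153.8380` with mm width/height → 1 unit = 1 mm. Flip: y_m = 153.8380 − y_svg.

**Shape 1** — `<rect>` rectangle, stroke `#0000ff` → engrave (S301, F3817). Machine vertices: (26.2931,148.1046) → (115.5903,148.1046) → (115.5903,105.0146) → (26.2931,105.0146) → (26.2931,148.1046). Closed: final G1 returns to the first vertex.

**Shape 2** — `<path>` open polyline, stroke `#000000` → score (S434, F2410). Machine vertices: (290.9603,132.8695) → (312.4428,71.5897) → (179.0812,56.9739) → (12.8805,73.2877) → (273.8936,17.0119). Open path.

**Shape 3** — `<polygon>` closed polygon, stroke `#0000ff` → engrave (S301, F3817). Machine vertices: (294.6846,132.0366) → (275.9953,56.6251) → (229.0379,141.8095) → (323.6619,64.1245) → (294.6846,132.0366). Closed: final G1 returns to the first vertex.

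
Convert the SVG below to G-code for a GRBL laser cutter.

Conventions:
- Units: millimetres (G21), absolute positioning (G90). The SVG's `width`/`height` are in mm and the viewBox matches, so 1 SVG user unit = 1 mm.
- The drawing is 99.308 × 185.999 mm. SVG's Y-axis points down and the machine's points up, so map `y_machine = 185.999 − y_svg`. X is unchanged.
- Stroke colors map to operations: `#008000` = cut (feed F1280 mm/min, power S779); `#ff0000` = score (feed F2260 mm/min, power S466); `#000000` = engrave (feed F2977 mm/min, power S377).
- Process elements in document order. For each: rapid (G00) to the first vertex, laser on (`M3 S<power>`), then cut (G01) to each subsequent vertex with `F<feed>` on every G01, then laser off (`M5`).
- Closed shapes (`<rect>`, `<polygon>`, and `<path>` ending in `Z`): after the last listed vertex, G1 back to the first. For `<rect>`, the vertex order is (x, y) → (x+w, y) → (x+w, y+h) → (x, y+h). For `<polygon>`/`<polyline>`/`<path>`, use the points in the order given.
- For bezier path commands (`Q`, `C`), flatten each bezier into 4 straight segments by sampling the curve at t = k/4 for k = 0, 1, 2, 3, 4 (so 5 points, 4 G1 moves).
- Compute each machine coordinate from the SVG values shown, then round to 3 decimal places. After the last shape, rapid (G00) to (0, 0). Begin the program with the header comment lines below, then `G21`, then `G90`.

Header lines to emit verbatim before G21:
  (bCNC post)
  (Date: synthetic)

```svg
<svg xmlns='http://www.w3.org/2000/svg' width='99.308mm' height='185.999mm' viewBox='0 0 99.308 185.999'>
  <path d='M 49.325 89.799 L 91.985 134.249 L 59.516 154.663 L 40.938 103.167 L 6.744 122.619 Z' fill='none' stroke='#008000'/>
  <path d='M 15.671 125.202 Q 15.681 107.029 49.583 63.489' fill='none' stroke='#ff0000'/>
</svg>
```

Since the viewBox matches the mm dimensions, user units are millimetres directly. The only transform is the Y-flip y_m = 185.999 − y_svg.

Shape 1 is a closed polygon drawn with `<path>`. Its stroke #008000 means cut at S779, F1280. After flipping Y the toolpath is (49.325,96.200) → (91.985,51.750) → (59.516,31.336) → (40.938,82.832) → (6.744,63.380) → (49.325,96.200), returning to the start.

Shape 2 is a quadratic bezier drawn with `<path>`. Its stroke #ff0000 means score at S466, F2260. After flipping Y the toolpath is (15.671,60.797) → (17.794,71.469) → (24.154,85.312) → (34.750,102.325) → (49.583,122.510).

(bCNC post)
(Date: synthetic)
G21
G90
G00 X49.325 Y96.200
M3 S779
G01 X91.985 Y51.750 F1280
G01 X59.516 Y31.336 F1280
G01 X40.938 Y82.832 F1280
G01 X6.744 Y63.380 F1280
G01 X49.325 Y96.200 F1280
M5
G00 X15.671 Y60.797
M3 S466
G01 X17.794 Y71.469 F2260
G01 X24.154 Y85.312 F2260
G01 X34.750 Y102.325 F2260
G01 X49.583 Y122.510 F2260
M5
G00 X0.000 Y0.000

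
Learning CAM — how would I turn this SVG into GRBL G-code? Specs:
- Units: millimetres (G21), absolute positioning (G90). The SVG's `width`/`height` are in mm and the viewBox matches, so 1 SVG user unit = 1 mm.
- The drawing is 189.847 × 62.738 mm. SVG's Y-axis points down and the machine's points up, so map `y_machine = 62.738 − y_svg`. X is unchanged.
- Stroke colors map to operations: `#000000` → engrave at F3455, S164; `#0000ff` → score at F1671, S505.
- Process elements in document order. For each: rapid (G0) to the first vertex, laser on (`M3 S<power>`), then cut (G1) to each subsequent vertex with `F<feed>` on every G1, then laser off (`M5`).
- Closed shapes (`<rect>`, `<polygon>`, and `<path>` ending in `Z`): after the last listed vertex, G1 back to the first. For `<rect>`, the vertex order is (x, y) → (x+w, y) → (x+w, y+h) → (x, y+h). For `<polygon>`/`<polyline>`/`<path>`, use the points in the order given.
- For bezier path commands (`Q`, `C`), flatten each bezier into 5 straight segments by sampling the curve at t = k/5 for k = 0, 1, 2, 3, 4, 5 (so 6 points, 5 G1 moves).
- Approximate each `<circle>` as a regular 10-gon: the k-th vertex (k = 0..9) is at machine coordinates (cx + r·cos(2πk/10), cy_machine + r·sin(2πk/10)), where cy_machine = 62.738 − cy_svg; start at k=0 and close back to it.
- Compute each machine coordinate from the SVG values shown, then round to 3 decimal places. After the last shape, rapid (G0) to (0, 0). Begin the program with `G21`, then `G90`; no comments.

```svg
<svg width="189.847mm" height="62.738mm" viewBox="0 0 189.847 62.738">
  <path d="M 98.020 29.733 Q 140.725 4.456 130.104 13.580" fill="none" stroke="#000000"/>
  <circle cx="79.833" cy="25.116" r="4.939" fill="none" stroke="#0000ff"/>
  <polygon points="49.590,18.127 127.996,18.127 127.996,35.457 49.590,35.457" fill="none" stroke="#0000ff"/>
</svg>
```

G21
G90
G0 X98.020 Y33.005
M3 S164
G1 X112.969 Y41.740 F3455
G1 X123.652 Y47.722 F3455
G1 X130.069 Y50.953 F3455
G1 X132.219 Y51.432 F3455
G1 X130.104 Y49.158 F3455
M5
G0 X84.772 Y37.622
M3 S505
G1 X83.829 Y40.525 F1671
G1 X81.359 Y42.319 F1671
G1 X78.307 Y42.319 F1671
G1 X75.837 Y40.525 F1671
G1 X74.894 Y37.622 F1671
G1 X75.837 Y34.719 F1671
G1 X78.307 Y32.925 F1671
G1 X81.359 Y32.925 F1671
G1 X83.829 Y34.719 F1671
G1 X84.772 Y37.622 F1671
M5
G0 X49.590 Y44.611
M3 S505
G1 X127.996 Y44.611 F1671
G1 X127.996 Y27.281 F1671
G1 X49.590 Y27.281 F1671
G1 X49.590 Y44.611 F1671
M5
G0 X0.000 Y0.000

Since the viewBox matches the mm dimensions, user units are millimetres directly. The only transform is the Y-flip y_m = 62.738 − y_svg.

Shape 1 is a quadratic bezier drawn with `<path>`. Its stroke #000000 means engrave at S164, F3455. After flipping Y the toolpath is (98.020,33.005) → (112.969,41.740) → (123.652,47.722) → (130.069,50.953) → (132.219,51.432) → (130.104,49.158).

Shape 2 is a circle drawn with `<circle>`. Its stroke #0000ff means score at S505, F1671. After flipping Y the toolpath is (84.772,37.622) → (83.829,40.525) → (81.359,42.319) → (78.307,42.319) → (75.837,40.525) → (74.894,37.622) → (75.837,34.719) → (78.307,32.925) → (81.359,32.925) → (83.829,34.719) → (84.772,37.622), returning to the start.

Shape 3 is a rectangle drawn with `<polygon>`. Its stroke #0000ff means score at S505, F1671. After flipping Y the toolpath is (49.590,44.611) → (127.996,44.611) → (127.996,27.281) → (49.590,27.281) → (49.590,44.611), returning to the start.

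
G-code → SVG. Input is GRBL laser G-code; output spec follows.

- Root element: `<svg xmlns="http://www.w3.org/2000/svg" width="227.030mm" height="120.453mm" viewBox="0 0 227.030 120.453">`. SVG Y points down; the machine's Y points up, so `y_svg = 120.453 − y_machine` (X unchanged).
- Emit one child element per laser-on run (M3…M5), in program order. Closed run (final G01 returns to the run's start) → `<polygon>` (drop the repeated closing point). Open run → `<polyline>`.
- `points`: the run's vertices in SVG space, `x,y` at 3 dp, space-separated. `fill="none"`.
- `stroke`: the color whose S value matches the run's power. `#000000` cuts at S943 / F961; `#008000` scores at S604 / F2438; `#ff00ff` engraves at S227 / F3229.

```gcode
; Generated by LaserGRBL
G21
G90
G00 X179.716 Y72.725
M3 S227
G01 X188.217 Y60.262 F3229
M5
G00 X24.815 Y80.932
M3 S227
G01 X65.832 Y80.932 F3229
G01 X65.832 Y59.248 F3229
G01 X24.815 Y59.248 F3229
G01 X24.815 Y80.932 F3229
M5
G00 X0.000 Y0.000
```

Each laser-on run becomes one SVG element. Flip Y back into SVG space with y_svg = 120.453 − y_machine. Every run uses S227, so all elements get stroke `#ff00ff` (engrave).

Run 1: The run is open, so emit a `<polyline>` with points (Y-flipped): 179.716,47.728 188.217,60.191.

Run 2: The run returns to its start, so emit a `<polygon>` with points (Y-flipped): 24.815,39.521 65.832,39.521 65.832,61.205 24.815,61.205.

<svg xmlns="http://www.w3.org/2000/svg" width="227.030mm" height="120.453mm" viewBox="0 0 227.030 120.453">
  <polyline points="179.716,47.728 188.217,60.191" fill="none" stroke="#ff00ff"/>
  <polygon points="24.815,39.521 65.832,39.521 65.832,61.205 24.815,61.205" fill="none" stroke="#ff00ff"/>
</svg>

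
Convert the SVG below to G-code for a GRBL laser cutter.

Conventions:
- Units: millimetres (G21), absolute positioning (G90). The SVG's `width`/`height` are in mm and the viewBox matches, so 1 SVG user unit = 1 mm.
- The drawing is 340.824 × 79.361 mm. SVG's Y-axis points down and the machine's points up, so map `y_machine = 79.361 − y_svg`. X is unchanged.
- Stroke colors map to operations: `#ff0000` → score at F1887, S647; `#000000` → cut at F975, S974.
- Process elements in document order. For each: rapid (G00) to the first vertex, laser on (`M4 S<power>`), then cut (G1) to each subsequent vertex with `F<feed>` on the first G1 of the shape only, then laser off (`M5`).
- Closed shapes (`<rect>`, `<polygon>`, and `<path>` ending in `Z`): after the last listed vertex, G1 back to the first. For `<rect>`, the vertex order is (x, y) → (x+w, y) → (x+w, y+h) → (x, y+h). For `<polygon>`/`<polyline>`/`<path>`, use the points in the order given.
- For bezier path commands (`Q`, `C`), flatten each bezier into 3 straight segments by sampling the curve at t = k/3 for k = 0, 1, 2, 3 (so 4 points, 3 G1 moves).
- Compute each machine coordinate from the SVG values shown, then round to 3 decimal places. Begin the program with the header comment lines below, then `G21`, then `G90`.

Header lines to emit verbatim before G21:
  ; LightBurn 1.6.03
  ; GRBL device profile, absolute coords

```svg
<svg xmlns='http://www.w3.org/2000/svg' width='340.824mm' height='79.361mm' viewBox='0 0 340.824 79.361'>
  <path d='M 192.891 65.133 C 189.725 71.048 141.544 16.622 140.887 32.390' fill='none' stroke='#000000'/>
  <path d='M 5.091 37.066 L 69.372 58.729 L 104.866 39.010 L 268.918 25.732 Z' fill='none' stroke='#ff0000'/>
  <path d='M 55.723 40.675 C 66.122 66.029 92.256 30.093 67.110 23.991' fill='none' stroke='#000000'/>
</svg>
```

; LightBurn 1.6.03
; GRBL device profile, absolute coords
G21
G90
G00 X192.891 Y14.228
M4 S974
G1 X178.147 Y23.592 F975
G1 X153.958 Y44.176
G1 X140.887 Y46.971
M5
G00 X5.091 Y42.295
M4 S647
G1 X69.372 Y20.632 F1887
G1 X104.866 Y40.351
G1 X268.918 Y53.629
G1 X5.091 Y42.295
M5
G00 X55.723 Y38.686
M4 S974
G1 X68.885 Y30.387 F975
G1 X77.645 Y42.698
G1 X67.110 Y55.370
M5

viewBox `0 0 340.824 79.361` with mm width/height → 1 unit = 1 mm. Flip: y_m = 79.361 − y_svg.

**Shape 1** — `<path>` cubic bezier, stroke `#000000` → cut (S974, F975). Control points (SVG): P0=(192.891,65.133), P1=(189.725,71.048), P2=(141.544,16.622), P3=(140.887,32.390); sampled at t=k/3. Machine vertices: (192.891,14.228) → (178.147,23.592) → (153.958,44.176) → (140.887,46.971). Open path.

**Shape 2** — `<path>` closed polygon, stroke `#ff0000` → score (S647, F1887). Machine vertices: (5.091,42.295) → (69.372,20.632) → (104.866,40.351) → (268.918,53.629) → (5.091,42.295). Closed: final G1 returns to the first vertex.

**Shape 3** — `<path>` cubic bezier, stroke `#000000` → cut (S974, F975). Control points (SVG): P0=(55.723,40.675), P1=(66.122,66.029), P2=(92.256,30.093), P3=(67.110,23.991); sampled at t=k/3. Machine vertices: (55.723,38.686) → (68.885,30.387) → (77.645,42.698) → (67.110,55.370). Open path.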